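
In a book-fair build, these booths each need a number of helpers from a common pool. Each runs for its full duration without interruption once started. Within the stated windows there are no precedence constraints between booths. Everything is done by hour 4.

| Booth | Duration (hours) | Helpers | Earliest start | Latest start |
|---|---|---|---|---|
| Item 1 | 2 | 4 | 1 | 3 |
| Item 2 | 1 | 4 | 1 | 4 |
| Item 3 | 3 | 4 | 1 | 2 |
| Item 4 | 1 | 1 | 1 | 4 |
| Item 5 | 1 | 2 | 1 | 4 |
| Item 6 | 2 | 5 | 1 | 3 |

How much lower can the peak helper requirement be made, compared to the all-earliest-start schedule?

10

Early-start peak: h1:20  h2:13  h3:4  h4:0 ⇒ 20.
Leveled (Item 1@1, Item 2@1, Item 3@2, Item 4@1, Item 5@2, Item 6@3): h1:9  h2:10  h3:9  h4:9 ⇒ 10.
Reduction 20 − 10 = 10.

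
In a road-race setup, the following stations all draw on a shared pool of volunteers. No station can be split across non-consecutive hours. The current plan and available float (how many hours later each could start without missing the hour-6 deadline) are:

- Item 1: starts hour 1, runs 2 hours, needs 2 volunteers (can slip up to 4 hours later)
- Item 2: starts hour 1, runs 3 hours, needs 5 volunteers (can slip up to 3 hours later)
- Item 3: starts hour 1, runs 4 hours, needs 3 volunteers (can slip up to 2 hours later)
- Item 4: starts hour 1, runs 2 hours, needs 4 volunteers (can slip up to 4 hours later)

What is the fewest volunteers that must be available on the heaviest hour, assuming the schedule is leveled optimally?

Early-start (Item 1@1, Item 2@1, Item 3@1, Item 4@1) gives peak 14: h1:14  h2:14  h3:8  h4:3  h5:0  h6:0.
Shift Item 3→3, Item 4→4.
Schedule Item 1@1, Item 2@1, Item 3@3, Item 4@4: h1:7  h2:7  h3:8  h4:7  h5:7  h6:3 — peak 8.

8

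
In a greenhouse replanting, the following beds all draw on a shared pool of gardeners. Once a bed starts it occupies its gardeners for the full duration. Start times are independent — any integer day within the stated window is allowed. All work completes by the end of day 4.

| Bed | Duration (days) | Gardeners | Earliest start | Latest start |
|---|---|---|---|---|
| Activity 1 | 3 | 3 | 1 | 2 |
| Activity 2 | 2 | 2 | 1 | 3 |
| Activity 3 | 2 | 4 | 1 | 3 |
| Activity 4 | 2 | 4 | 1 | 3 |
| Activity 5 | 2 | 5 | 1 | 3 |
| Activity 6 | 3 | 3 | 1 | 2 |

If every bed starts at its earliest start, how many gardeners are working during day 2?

21

At early start, day 2 has: Activity 1, Activity 2, Activity 3, Activity 4, Activity 5, Activity 6.
Demand: 3 + 2 + 4 + 4 + 5 + 3 = 21.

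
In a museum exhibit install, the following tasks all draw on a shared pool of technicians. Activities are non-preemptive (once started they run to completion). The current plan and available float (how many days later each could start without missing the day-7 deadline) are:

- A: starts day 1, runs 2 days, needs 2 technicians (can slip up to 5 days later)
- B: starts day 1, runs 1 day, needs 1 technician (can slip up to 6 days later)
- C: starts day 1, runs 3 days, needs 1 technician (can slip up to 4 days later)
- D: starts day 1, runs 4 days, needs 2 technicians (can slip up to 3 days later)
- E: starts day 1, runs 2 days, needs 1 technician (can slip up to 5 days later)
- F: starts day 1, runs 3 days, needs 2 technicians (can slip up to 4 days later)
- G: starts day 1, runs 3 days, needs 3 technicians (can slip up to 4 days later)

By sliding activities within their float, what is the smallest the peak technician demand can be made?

Early-start (A@1, B@1, C@1, D@1, E@1, F@1, G@1) gives peak 12: d1:12  d2:11  d3:8  d4:2  d5:0  d6:0  d7:0.
Shift D→4, E→3, F→2, G→5.
Schedule A@1, B@1, C@1, D@4, E@3, F@2, G@5: d1:4  d2:5  d3:4  d4:5  d5:5  d6:5  d7:5 — peak 5.
Total technician-days = 33 over 7 days ⇒ peak ≥ ⌈33/7⌉ = 5, so 5 is optimal.

5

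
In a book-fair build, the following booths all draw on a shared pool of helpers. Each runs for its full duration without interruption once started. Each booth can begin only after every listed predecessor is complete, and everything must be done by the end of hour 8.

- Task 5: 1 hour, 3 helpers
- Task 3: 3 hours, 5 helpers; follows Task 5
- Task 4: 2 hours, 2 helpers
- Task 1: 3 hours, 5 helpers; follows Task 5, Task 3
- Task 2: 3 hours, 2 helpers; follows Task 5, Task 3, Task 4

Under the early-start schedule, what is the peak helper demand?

Early-start schedule: Task 5@1, Task 3@2, Task 4@1, Task 1@5, Task 2@5.
Load per hour: hour 1: 5, hour 2: 7, hour 3: 5, hour 4: 5, hour 5: 7, hour 6: 7, hour 7: 7, hour 8: 0.
Peak is 7.

7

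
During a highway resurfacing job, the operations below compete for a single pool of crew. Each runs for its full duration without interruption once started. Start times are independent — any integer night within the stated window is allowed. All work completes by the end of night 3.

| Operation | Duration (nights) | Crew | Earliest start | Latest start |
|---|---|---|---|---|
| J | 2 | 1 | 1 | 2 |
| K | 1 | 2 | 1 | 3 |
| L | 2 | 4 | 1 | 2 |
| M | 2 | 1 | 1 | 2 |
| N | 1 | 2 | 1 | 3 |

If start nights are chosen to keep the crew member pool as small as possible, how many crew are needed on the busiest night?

6

Early-start (J@1, K@1, L@1, M@1, N@1) gives peak 10: n1:10  n2:6  n3:0.
Shift L→2.
Schedule J@1, K@1, L@2, M@1, N@1: n1:6  n2:6  n3:4 — peak 6.
Total crew member-nights = 16 over 3 nights ⇒ peak ≥ ⌈16/3⌉ = 6, so 6 is optimal.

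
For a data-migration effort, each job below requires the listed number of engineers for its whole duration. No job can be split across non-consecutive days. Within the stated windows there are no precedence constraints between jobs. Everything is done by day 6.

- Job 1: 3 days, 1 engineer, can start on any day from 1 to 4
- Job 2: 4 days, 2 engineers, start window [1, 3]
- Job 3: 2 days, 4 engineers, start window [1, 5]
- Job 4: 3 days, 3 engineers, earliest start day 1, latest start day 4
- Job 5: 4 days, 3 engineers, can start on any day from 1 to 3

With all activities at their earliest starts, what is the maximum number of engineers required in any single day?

13

Early-start schedule: Job 1@1, Job 2@1, Job 3@1, Job 4@1, Job 5@1.
Load per day: day 1: 13, day 2: 13, day 3: 9, day 4: 5, day 5: 0, day 6: 0.
Peak is 13.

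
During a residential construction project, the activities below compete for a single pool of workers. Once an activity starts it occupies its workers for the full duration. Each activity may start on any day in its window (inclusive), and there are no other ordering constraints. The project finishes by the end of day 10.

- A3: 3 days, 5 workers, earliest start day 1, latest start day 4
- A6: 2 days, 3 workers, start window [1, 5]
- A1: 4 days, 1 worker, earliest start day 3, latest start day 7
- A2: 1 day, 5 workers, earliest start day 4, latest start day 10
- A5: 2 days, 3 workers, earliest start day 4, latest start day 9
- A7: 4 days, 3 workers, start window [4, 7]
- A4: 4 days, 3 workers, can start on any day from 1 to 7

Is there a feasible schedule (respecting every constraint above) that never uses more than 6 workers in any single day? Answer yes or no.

no

The minimum achievable peak is 7; 6 < 7, so no feasible schedule stays within the cap.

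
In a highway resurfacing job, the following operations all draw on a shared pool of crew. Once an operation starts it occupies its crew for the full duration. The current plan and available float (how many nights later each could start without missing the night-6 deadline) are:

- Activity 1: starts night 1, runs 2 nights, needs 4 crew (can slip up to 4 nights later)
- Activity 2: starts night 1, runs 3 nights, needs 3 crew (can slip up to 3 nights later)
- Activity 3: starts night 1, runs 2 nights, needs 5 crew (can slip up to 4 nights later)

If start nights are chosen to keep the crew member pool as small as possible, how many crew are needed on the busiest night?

7

Early-start (Activity 1@1, Activity 2@1, Activity 3@1) gives peak 12: n1:12  n2:12  n3:3  n4:0  n5:0  n6:0.
Shift Activity 3→4.
Schedule Activity 1@1, Activity 2@1, Activity 3@4: n1:7  n2:7  n3:3  n4:5  n5:5  n6:0 — peak 7.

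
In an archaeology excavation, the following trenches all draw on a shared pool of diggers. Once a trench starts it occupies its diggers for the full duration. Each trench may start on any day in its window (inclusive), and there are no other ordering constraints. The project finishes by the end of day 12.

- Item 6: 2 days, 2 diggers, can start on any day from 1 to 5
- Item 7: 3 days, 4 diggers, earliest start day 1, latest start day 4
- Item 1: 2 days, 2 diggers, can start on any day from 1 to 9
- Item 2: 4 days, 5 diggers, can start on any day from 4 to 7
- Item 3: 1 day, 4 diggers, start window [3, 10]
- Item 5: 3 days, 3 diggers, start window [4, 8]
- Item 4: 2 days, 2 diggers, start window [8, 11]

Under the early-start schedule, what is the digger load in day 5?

8

At early start, day 5 has: Item 2, Item 5.
Demand: 5 + 3 = 8.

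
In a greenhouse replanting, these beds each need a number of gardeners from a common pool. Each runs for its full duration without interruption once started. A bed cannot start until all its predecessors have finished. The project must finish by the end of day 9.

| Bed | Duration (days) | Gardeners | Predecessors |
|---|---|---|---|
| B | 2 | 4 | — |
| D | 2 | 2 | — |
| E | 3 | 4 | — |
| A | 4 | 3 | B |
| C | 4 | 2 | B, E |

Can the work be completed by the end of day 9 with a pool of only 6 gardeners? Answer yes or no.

yes

Schedule B@1, D@1, E@3, A@6, C@6: d1:6  d2:6  d3:4  d4:4  d5:4  d6:5  d7:5  d8:5  d9:5 — peak 6 ≤ 6.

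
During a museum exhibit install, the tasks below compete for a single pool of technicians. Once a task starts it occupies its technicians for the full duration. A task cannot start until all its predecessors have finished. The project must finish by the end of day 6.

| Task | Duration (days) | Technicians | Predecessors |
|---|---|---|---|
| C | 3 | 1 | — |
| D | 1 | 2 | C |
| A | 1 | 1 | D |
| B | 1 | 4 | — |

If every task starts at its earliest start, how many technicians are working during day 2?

1

At early start, day 2 has: C.
Demand: 1 = 1.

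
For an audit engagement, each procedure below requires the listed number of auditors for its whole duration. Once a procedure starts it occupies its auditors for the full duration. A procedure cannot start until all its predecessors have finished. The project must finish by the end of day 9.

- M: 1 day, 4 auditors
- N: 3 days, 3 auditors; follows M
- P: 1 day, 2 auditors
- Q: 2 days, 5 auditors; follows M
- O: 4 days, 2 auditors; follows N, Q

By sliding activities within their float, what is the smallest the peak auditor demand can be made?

8

Schedule M@1, N@2, P@1, Q@2, O@5: d1:6  d2:8  d3:8  d4:3  d5:2  d6:2  d7:2  d8:2  d9:0 — peak 8.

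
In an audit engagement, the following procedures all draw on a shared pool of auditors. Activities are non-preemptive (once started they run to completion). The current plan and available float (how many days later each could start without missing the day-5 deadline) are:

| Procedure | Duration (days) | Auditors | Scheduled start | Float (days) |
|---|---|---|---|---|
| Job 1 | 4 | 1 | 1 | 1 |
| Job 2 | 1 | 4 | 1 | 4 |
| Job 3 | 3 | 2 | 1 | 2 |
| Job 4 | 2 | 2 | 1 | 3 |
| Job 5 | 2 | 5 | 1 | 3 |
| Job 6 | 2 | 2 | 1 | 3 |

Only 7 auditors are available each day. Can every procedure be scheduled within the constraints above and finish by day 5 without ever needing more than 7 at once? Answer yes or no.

yes

Schedule Job 1@1, Job 2@1, Job 3@1, Job 4@2, Job 5@4, Job 6@2: d1:7  d2:7  d3:7  d4:6  d5:5 — peak 7 ≤ 7.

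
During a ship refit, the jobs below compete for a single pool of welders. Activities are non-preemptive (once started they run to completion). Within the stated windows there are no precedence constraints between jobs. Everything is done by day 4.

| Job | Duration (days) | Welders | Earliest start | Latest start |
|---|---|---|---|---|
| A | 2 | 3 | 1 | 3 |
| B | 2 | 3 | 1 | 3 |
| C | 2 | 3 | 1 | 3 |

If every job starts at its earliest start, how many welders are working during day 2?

9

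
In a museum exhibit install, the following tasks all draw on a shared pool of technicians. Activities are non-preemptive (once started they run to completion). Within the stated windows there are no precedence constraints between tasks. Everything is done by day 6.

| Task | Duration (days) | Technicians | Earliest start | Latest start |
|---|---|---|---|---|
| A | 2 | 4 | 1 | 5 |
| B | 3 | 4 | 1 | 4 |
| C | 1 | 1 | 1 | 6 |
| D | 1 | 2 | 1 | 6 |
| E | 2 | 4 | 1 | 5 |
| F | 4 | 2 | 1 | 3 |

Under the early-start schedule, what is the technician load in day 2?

14

At early start, day 2 has: A, B, E, F.
Demand: 4 + 4 + 4 + 2 = 14.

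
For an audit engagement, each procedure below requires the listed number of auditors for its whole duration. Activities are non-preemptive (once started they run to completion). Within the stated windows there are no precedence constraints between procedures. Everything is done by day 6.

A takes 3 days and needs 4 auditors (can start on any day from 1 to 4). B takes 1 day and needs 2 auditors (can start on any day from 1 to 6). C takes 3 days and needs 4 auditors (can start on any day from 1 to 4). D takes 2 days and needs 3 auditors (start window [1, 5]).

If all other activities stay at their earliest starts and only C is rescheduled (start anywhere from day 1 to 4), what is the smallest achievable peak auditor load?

C@1: d1:13  d2:11  d3:8  d4:0  d5:0  d6:0 → peak 13
C@2: d1:9  d2:11  d3:8  d4:4  d5:0  d6:0 → peak 11
C@3: d1:9  d2:7  d3:8  d4:4  d5:4  d6:0 → peak 9
C@4: d1:9  d2:7  d3:4  d4:4  d5:4  d6:4 → peak 9
Best is C@3, peak 9.

9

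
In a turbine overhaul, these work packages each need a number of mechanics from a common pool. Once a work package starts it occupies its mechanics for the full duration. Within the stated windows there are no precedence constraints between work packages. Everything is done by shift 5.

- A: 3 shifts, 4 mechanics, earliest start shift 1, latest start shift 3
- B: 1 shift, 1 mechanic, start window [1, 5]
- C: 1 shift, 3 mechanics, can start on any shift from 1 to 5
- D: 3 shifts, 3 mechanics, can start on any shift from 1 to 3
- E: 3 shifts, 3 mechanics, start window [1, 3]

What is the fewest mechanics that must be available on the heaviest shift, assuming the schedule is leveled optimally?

10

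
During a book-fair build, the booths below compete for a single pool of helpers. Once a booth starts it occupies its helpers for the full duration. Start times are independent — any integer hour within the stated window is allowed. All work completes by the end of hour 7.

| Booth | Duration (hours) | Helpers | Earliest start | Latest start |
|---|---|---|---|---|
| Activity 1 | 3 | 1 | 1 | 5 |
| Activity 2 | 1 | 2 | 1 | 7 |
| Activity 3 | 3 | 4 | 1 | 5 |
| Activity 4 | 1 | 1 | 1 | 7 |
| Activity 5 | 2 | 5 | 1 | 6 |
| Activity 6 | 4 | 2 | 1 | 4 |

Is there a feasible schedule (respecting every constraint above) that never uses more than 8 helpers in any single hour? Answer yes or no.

Schedule Activity 1@1, Activity 2@1, Activity 3@4, Activity 4@1, Activity 5@2, Activity 6@4: h1:4  h2:6  h3:6  h4:6  h5:6  h6:6  h7:2 — peak 6 ≤ 8.

yes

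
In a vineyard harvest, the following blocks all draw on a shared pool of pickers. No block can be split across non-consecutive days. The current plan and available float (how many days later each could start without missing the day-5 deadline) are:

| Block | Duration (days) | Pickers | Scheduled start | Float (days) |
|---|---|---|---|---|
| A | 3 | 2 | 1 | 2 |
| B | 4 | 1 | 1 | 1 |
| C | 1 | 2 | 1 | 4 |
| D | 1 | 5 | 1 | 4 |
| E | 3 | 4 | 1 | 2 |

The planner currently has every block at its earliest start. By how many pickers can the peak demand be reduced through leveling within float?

Early-start peak: d1:14  d2:7  d3:7  d4:1  d5:0 ⇒ 14.
Leveled (A@1, B@1, C@1, D@5, E@2): d1:5  d2:7  d3:7  d4:5  d5:5 ⇒ 7.
Reduction 14 − 7 = 7.

7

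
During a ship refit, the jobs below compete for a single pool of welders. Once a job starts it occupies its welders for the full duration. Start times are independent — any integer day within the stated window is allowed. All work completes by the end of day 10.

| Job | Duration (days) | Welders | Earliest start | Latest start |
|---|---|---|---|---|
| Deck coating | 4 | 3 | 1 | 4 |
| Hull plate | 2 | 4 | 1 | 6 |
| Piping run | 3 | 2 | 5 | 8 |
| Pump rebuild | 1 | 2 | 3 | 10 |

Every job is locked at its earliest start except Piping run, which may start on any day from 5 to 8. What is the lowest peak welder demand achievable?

Piping run@5: d1:7  d2:7  d3:5  d4:3  d5:2  d6:2  d7:2  d8:0  d9:0  d10:0 → peak 7
Piping run@6: d1:7  d2:7  d3:5  d4:3  d5:0  d6:2  d7:2  d8:2  d9:0  d10:0 → peak 7
Piping run@7: d1:7  d2:7  d3:5  d4:3  d5:0  d6:0  d7:2  d8:2  d9:2  d10:0 → peak 7
Piping run@8: d1:7  d2:7  d3:5  d4:3  d5:0  d6:0  d7:0  d8:2  d9:2  d10:2 → peak 7
Best is Piping run@5, peak 7.

7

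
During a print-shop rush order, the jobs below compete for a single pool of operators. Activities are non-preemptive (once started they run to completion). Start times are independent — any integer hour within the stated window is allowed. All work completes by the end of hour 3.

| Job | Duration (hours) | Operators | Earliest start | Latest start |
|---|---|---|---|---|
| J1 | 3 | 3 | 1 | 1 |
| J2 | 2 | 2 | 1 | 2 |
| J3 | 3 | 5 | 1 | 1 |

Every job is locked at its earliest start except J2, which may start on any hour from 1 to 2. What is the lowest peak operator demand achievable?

J2@1: h1:10  h2:10  h3:8 → peak 10
J2@2: h1:8  h2:10  h3:10 → peak 10
Best is J2@1, peak 10.

10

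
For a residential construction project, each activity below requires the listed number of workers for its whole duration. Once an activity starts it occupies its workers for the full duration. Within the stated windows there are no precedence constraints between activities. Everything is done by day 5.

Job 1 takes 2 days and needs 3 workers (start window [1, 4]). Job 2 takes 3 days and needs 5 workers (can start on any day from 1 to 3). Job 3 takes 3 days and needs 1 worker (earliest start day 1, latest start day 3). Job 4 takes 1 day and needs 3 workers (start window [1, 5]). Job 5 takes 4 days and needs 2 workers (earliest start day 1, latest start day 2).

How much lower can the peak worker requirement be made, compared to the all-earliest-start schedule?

Early-start peak: d1:14  d2:11  d3:8  d4:2  d5:0 ⇒ 14.
Leveled (Job 1@1, Job 2@3, Job 3@1, Job 4@1, Job 5@2): d1:7  d2:6  d3:8  d4:7  d5:7 ⇒ 8.
Reduction 14 − 8 = 6.

6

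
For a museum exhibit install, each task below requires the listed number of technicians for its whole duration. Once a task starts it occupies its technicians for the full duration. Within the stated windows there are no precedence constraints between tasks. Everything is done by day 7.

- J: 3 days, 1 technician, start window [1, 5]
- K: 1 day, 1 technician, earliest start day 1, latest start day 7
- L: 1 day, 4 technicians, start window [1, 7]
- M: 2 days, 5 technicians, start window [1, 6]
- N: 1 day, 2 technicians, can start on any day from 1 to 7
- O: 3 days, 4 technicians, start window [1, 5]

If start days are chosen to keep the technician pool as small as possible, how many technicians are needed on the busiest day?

5

Early-start (J@1, K@1, L@1, M@1, N@1, O@1) gives peak 17: d1:17  d2:10  d3:5  d4:0  d5:0  d6:0  d7:0.
Shift L→2, M→6, O→3.
Schedule J@1, K@1, L@2, M@6, N@1, O@3: d1:4  d2:5  d3:5  d4:4  d5:4  d6:5  d7:5 — peak 5.
Total technician-days = 32 over 7 days ⇒ peak ≥ ⌈32/7⌉ = 5, so 5 is optimal.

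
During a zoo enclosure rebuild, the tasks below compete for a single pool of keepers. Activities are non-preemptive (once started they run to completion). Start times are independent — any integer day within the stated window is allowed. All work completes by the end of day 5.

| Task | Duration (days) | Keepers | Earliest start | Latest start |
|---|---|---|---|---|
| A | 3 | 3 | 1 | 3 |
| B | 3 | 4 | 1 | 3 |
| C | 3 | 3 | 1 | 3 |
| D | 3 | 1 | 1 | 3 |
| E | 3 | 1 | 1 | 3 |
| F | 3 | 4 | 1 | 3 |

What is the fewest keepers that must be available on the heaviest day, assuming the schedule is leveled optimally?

Schedule A@1, B@1, C@1, D@1, E@1, F@1: d1:16  d2:16  d3:16  d4:0  d5:0 — peak 16.

16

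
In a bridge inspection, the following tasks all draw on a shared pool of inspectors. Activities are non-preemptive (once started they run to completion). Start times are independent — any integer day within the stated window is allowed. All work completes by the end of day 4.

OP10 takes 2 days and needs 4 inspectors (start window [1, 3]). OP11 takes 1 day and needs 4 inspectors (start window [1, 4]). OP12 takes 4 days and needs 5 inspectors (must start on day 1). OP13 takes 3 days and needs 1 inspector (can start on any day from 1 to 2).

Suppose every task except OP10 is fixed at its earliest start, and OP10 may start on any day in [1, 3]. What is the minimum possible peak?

OP10@1: d1:14  d2:10  d3:6  d4:5 → peak 14
OP10@2: d1:10  d2:10  d3:10  d4:5 → peak 10
OP10@3: d1:10  d2:6  d3:10  d4:9 → peak 10
Best is OP10@2, peak 10.

10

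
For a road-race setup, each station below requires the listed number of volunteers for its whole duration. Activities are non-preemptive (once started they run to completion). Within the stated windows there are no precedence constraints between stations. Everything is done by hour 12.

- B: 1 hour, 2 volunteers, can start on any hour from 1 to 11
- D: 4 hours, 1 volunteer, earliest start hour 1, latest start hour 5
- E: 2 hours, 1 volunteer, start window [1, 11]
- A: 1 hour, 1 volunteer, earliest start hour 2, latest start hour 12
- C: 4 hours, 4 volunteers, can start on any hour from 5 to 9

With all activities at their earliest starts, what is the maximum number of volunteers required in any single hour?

4

Early-start schedule: B@1, D@1, E@1, A@2, C@5.
Load per hour: hour 1: 4, hour 2: 3, hour 3: 1, hour 4: 1, hour 5: 4, hour 6: 4, hour 7: 4, hour 8: 4, hour 9: 0, hour 10: 0, hour 11: 0, hour 12: 0.
Peak is 4.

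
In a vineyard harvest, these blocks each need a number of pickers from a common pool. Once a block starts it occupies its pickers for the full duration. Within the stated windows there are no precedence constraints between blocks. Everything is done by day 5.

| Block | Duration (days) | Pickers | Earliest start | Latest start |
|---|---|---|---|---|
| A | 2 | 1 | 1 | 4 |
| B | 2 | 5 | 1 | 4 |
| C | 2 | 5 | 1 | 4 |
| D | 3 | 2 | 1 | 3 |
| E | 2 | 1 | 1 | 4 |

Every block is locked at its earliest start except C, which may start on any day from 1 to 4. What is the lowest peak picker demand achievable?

C@1: d1:14  d2:14  d3:2  d4:0  d5:0 → peak 14
C@2: d1:9  d2:14  d3:7  d4:0  d5:0 → peak 14
C@3: d1:9  d2:9  d3:7  d4:5  d5:0 → peak 9
C@4: d1:9  d2:9  d3:2  d4:5  d5:5 → peak 9
Best is C@3, peak 9.

9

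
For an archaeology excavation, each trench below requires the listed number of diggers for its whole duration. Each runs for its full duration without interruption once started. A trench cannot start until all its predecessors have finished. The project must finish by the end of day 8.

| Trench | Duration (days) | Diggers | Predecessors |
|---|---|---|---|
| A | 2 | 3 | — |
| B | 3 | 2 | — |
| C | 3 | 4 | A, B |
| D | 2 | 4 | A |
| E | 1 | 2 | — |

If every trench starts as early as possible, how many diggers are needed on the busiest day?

8

Early-start schedule: A@1, B@1, C@4, D@3, E@1.
Load per day: day 1: 7, day 2: 5, day 3: 6, day 4: 8, day 5: 4, day 6: 4, day 7: 0, day 8: 0.
Peak is 8.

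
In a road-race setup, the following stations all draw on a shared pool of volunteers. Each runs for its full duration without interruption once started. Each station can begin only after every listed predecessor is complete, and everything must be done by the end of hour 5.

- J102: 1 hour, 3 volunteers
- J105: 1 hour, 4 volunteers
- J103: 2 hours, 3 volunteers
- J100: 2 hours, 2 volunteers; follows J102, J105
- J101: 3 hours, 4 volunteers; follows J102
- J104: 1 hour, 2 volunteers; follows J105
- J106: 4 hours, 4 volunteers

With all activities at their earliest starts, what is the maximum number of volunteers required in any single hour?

Early-start schedule: J102@1, J105@1, J103@1, J100@2, J101@2, J104@2, J106@1.
Load per hour: hour 1: 14, hour 2: 15, hour 3: 10, hour 4: 8, hour 5: 0.
Peak is 15.

15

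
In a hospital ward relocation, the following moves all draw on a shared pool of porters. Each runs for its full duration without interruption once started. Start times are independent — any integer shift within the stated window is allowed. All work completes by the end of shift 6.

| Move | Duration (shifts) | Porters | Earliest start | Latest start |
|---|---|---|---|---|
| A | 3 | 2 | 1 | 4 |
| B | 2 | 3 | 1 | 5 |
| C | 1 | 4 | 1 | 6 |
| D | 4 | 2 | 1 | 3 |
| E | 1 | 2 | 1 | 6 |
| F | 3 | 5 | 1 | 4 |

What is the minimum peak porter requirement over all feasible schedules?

7

Early-start (A@1, B@1, C@1, D@1, E@1, F@1) gives peak 18: s1:18  s2:12  s3:9  s4:2  s5:0  s6:0.
Shift B→2, D→2, E→6, F→4.
Schedule A@1, B@2, C@1, D@2, E@6, F@4: s1:6  s2:7  s3:7  s4:7  s5:7  s6:7 — peak 7.
Total porter-shifts = 41 over 6 shifts ⇒ peak ≥ ⌈41/6⌉ = 7, so 7 is optimal.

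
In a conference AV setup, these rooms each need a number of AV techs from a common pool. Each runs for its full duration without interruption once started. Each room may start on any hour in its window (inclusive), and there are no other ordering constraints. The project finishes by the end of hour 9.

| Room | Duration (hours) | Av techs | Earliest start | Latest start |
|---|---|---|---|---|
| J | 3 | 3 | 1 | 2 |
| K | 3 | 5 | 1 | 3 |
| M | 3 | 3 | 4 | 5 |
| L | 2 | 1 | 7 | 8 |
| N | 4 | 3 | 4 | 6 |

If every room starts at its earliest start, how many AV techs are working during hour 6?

6

At early start, hour 6 has: M, N.
Demand: 3 + 3 = 6.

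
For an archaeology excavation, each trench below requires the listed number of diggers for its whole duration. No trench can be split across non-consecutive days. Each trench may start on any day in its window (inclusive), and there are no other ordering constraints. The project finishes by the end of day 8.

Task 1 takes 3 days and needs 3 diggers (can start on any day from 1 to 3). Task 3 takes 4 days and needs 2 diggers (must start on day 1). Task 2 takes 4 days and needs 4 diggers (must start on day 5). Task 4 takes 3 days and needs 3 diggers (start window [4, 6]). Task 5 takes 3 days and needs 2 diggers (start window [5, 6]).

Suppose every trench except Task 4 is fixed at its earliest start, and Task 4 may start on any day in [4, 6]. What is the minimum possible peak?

9

Task 4@4: d1:5  d2:5  d3:5  d4:5  d5:9  d6:9  d7:6  d8:4 → peak 9
Task 4@5: d1:5  d2:5  d3:5  d4:2  d5:9  d6:9  d7:9  d8:4 → peak 9
Task 4@6: d1:5  d2:5  d3:5  d4:2  d5:6  d6:9  d7:9  d8:7 → peak 9
Best is Task 4@4, peak 9.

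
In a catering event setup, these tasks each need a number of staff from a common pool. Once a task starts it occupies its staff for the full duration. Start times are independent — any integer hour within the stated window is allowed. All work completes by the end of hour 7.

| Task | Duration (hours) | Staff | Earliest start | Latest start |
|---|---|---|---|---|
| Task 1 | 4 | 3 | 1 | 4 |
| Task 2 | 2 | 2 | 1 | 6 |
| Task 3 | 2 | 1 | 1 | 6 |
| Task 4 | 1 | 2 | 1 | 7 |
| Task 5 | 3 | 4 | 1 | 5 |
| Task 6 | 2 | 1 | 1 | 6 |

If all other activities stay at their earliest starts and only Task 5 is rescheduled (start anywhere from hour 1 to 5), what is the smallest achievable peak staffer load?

9

Task 5@1: h1:13  h2:11  h3:7  h4:3  h5:0  h6:0  h7:0 → peak 13
Task 5@2: h1:9  h2:11  h3:7  h4:7  h5:0  h6:0  h7:0 → peak 11
Task 5@3: h1:9  h2:7  h3:7  h4:7  h5:4  h6:0  h7:0 → peak 9
Task 5@4: h1:9  h2:7  h3:3  h4:7  h5:4  h6:4  h7:0 → peak 9
Task 5@5: h1:9  h2:7  h3:3  h4:3  h5:4  h6:4  h7:4 → peak 9
Best is Task 5@3, peak 9.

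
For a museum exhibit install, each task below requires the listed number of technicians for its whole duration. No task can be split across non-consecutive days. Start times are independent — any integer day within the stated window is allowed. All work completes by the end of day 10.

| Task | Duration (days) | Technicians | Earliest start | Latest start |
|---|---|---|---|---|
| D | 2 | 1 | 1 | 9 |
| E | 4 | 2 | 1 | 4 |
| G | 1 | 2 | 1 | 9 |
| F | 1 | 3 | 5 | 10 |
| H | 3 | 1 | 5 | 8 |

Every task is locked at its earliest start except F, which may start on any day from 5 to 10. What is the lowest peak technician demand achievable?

F@5: d1:5  d2:3  d3:2  d4:2  d5:4  d6:1  d7:1  d8:0  d9:0  d10:0 → peak 5
F@6: d1:5  d2:3  d3:2  d4:2  d5:1  d6:4  d7:1  d8:0  d9:0  d10:0 → peak 5
F@7: d1:5  d2:3  d3:2  d4:2  d5:1  d6:1  d7:4  d8:0  d9:0  d10:0 → peak 5
F@8: d1:5  d2:3  d3:2  d4:2  d5:1  d6:1  d7:1  d8:3  d9:0  d10:0 → peak 5
F@9: d1:5  d2:3  d3:2  d4:2  d5:1  d6:1  d7:1  d8:0  d9:3  d10:0 → peak 5
F@10: d1:5  d2:3  d3:2  d4:2  d5:1  d6:1  d7:1  d8:0  d9:0  d10:3 → peak 5
Best is F@5, peak 5.

5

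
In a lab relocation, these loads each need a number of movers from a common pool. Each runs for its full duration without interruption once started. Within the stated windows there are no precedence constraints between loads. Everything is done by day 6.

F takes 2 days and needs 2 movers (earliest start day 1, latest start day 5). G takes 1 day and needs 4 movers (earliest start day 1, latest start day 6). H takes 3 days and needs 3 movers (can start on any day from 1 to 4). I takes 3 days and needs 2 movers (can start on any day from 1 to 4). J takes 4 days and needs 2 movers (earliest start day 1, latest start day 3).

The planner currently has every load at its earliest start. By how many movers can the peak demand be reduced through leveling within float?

7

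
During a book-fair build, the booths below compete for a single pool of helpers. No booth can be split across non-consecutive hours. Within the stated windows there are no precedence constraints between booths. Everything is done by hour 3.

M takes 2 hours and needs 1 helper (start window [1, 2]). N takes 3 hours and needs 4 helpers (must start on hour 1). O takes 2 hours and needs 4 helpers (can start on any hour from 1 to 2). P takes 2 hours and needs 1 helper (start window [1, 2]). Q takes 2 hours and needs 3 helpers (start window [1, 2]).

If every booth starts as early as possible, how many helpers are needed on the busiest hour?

13

Early-start schedule: M@1, N@1, O@1, P@1, Q@1.
Load per hour: hour 1: 13, hour 2: 13, hour 3: 4.
Peak is 13.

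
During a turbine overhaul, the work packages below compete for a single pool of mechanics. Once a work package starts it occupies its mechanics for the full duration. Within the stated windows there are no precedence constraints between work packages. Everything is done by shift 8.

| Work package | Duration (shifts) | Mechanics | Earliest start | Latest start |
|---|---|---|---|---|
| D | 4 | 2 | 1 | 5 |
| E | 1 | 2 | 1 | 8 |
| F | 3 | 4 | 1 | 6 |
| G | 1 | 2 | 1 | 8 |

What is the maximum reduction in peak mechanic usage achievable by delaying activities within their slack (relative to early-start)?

6

Early-start peak: s1:10  s2:6  s3:6  s4:2  s5:0  s6:0  s7:0  s8:0 ⇒ 10.
Leveled (D@1, E@1, F@5, G@2): s1:4  s2:4  s3:2  s4:2  s5:4  s6:4  s7:4  s8:0 ⇒ 4.
Reduction 10 − 4 = 6.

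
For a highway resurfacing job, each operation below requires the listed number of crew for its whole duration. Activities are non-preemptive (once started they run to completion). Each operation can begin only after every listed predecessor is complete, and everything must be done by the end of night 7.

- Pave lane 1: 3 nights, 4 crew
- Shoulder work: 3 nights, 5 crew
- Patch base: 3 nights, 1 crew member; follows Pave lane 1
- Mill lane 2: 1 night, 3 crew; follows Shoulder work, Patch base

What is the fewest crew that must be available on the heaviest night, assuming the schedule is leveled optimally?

6

Early-start (Pave lane 1@1, Shoulder work@1, Patch base@4, Mill lane 2@7) gives peak 9: n1:9  n2:9  n3:9  n4:1  n5:1  n6:1  n7:3.
Shift Shoulder work→4.
Schedule Pave lane 1@1, Shoulder work@4, Patch base@4, Mill lane 2@7: n1:4  n2:4  n3:4  n4:6  n5:6  n6:6  n7:3 — peak 6.
No arrangement of the 4 feasible schedules does better.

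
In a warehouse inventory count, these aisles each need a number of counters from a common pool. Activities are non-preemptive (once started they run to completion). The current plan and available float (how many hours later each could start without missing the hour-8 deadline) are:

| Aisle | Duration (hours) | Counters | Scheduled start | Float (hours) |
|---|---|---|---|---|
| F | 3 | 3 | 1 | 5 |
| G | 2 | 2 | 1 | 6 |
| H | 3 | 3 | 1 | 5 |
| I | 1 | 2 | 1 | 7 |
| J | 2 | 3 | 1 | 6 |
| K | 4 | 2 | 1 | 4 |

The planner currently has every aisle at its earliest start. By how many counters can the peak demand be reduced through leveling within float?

10

Early-start peak: h1:15  h2:13  h3:8  h4:2  h5:0  h6:0  h7:0  h8:0 ⇒ 15.
Leveled (F@1, G@1, H@4, I@3, J@7, K@4): h1:5  h2:5  h3:5  h4:5  h5:5  h6:5  h7:5  h8:3 ⇒ 5.
Reduction 15 − 5 = 10.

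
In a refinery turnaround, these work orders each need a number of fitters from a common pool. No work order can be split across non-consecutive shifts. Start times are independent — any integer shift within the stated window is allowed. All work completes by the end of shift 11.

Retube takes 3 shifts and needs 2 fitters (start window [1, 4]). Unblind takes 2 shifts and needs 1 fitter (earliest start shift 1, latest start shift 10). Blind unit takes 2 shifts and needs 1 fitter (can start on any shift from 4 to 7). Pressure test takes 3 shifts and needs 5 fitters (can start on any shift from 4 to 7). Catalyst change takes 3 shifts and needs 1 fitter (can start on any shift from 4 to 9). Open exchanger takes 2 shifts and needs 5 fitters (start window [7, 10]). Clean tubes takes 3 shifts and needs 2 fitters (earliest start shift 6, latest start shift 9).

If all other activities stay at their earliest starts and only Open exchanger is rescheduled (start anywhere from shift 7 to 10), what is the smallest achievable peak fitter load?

Open exchanger@7: s1:3  s2:3  s3:2  s4:7  s5:7  s6:8  s7:7  s8:7  s9:0  s10:0  s11:0 → peak 8
Open exchanger@8: s1:3  s2:3  s3:2  s4:7  s5:7  s6:8  s7:2  s8:7  s9:5  s10:0  s11:0 → peak 8
Open exchanger@9: s1:3  s2:3  s3:2  s4:7  s5:7  s6:8  s7:2  s8:2  s9:5  s10:5  s11:0 → peak 8
Open exchanger@10: s1:3  s2:3  s3:2  s4:7  s5:7  s6:8  s7:2  s8:2  s9:0  s10:5  s11:5 → peak 8
Best is Open exchanger@7, peak 8.

8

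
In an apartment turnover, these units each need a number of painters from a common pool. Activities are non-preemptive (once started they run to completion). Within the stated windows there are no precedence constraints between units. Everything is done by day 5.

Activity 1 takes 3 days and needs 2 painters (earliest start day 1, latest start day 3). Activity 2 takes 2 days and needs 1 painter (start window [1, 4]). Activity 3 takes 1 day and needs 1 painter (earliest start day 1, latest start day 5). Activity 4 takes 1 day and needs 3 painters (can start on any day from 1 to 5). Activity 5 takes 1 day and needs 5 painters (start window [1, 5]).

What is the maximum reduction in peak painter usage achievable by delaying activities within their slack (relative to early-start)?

Early-start peak: d1:12  d2:3  d3:2  d4:0  d5:0 ⇒ 12.
Leveled (Activity 1@1, Activity 2@1, Activity 3@1, Activity 4@3, Activity 5@4): d1:4  d2:3  d3:5  d4:5  d5:0 ⇒ 5.
Reduction 12 − 5 = 7.

7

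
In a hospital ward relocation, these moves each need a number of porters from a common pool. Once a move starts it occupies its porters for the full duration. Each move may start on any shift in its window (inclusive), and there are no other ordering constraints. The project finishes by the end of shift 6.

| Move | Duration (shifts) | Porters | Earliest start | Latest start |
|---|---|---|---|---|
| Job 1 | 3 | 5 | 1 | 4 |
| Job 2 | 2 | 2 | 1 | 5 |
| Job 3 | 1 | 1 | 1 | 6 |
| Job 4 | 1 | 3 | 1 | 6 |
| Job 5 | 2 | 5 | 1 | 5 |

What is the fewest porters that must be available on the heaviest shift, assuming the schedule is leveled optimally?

7

Early-start (Job 1@1, Job 2@1, Job 3@1, Job 4@1, Job 5@1) gives peak 16: s1:16  s2:12  s3:5  s4:0  s5:0  s6:0.
Shift Job 3→3, Job 4→4, Job 5→5.
Schedule Job 1@1, Job 2@1, Job 3@3, Job 4@4, Job 5@5: s1:7  s2:7  s3:6  s4:3  s5:5  s6:5 — peak 7.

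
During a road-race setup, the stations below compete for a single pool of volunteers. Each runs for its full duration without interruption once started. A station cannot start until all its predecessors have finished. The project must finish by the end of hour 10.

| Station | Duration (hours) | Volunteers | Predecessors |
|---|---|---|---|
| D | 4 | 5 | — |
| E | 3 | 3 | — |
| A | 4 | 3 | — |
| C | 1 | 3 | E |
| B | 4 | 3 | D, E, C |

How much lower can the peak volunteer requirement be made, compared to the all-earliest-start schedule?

Early-start peak: h1:11  h2:11  h3:11  h4:11  h5:3  h6:3  h7:3  h8:3  h9:0  h10:0 ⇒ 11.
Leveled (D@1, E@1, A@4, C@5, B@6): h1:8  h2:8  h3:8  h4:8  h5:6  h6:6  h7:6  h8:3  h9:3  h10:0 ⇒ 8.
Reduction 11 − 8 = 3.

3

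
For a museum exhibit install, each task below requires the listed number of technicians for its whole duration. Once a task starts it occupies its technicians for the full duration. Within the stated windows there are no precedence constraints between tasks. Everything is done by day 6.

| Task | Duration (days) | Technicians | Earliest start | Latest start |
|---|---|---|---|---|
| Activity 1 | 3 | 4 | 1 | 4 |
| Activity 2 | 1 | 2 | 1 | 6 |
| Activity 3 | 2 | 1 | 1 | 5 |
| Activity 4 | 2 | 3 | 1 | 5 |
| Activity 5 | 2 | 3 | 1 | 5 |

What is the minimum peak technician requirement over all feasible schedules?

Early-start (Activity 1@1, Activity 2@1, Activity 3@1, Activity 4@1, Activity 5@1) gives peak 13: d1:13  d2:11  d3:4  d4:0  d5:0  d6:0.
Shift Activity 3→2, Activity 4→4, Activity 5→4.
Schedule Activity 1@1, Activity 2@1, Activity 3@2, Activity 4@4, Activity 5@4: d1:6  d2:5  d3:5  d4:6  d5:6  d6:0 — peak 6.

6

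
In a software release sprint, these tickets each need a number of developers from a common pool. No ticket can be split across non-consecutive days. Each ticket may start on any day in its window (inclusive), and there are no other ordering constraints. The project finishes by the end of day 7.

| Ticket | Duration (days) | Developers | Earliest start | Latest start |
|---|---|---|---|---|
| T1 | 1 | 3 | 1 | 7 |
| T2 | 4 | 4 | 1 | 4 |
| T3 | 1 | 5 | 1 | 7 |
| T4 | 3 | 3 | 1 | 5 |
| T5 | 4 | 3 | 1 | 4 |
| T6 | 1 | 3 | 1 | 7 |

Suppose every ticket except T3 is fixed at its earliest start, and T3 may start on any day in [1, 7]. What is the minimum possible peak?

T3@1: d1:21  d2:10  d3:10  d4:7  d5:0  d6:0  d7:0 → peak 21
T3@2: d1:16  d2:15  d3:10  d4:7  d5:0  d6:0  d7:0 → peak 16
T3@3: d1:16  d2:10  d3:15  d4:7  d5:0  d6:0  d7:0 → peak 16
T3@4: d1:16  d2:10  d3:10  d4:12  d5:0  d6:0  d7:0 → peak 16
T3@5: d1:16  d2:10  d3:10  d4:7  d5:5  d6:0  d7:0 → peak 16
T3@6: d1:16  d2:10  d3:10  d4:7  d5:0  d6:5  d7:0 → peak 16
T3@7: d1:16  d2:10  d3:10  d4:7  d5:0  d6:0  d7:5 → peak 16
Best is T3@2, peak 16.

16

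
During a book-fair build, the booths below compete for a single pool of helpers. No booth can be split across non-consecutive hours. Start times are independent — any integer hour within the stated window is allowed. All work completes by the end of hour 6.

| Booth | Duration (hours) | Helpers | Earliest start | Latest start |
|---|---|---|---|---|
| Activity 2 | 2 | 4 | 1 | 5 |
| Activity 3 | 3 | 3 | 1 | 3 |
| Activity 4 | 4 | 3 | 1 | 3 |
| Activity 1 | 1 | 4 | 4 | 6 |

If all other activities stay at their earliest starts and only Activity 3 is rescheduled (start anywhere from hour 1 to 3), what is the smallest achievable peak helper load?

10

Activity 3@1: h1:10  h2:10  h3:6  h4:7  h5:0  h6:0 → peak 10
Activity 3@2: h1:7  h2:10  h3:6  h4:10  h5:0  h6:0 → peak 10
Activity 3@3: h1:7  h2:7  h3:6  h4:10  h5:3  h6:0 → peak 10
Best is Activity 3@1, peak 10.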